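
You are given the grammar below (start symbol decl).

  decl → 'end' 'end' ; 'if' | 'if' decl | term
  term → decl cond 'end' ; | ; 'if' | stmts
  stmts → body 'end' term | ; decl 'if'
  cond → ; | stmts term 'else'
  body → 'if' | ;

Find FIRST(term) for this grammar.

{ 'end', 'if', ; }

From term → decl cond 'end' ;: add FIRST(decl) = { 'end', 'if', ; }.
term → ; 'if' contributes {;}.
From term → stmts: add FIRST(stmts) = { 'if', ; }.
Union: FIRST(term) = { 'end', 'if', ; }.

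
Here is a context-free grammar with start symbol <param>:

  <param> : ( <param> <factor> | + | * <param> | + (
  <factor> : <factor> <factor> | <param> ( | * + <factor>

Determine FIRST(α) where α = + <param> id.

{ + }

+ is a terminal; add {+} and stop.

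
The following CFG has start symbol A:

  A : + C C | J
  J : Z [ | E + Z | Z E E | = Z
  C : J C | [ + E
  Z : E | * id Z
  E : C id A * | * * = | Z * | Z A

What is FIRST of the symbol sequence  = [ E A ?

{ = }

= is a terminal; add {=} and stop.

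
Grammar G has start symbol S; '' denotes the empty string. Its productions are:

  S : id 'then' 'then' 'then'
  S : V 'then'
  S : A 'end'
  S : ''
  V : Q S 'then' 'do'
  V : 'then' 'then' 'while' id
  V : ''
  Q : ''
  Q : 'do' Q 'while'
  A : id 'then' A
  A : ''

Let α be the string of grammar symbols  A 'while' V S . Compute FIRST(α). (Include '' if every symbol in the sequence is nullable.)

{ 'while', id }

Add FIRST(A)\{''} = { id }; A is nullable, continue.
'while' is a terminal; add {'while'} and stop.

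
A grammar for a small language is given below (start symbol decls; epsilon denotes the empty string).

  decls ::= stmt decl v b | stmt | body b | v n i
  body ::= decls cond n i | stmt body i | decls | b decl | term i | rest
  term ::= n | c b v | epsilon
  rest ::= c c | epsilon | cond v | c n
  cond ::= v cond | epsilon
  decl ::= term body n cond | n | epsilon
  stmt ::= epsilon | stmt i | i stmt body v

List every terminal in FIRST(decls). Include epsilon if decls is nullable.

{ b, c, i, n, v, epsilon }

From decls ::= stmt decl v b: stmt, decl nullable, take FIRST(stmt) ∪ FIRST(decl) ∪ {v} = { b, c, i, n, v }.
From decls ::= stmt: add FIRST(stmt) = { i, epsilon } (including epsilon since stmt is nullable).
From decls ::= body b: body nullable, take FIRST(body) ∪ {b} = { b, c, i, n, v }.
decls ::= v n i contributes {v}.
Union: FIRST(decls) = { b, c, i, n, v, epsilon }.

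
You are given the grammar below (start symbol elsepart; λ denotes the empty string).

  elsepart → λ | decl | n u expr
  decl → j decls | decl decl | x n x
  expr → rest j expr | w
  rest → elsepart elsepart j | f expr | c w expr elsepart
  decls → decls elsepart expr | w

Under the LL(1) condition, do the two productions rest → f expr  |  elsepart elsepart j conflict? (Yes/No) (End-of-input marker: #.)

No

FIRST(f expr) = { f } and FIRST(elsepart elsepart j) = { j, n, x }.
The FIRST sets are disjoint and neither alternative is nullable — no conflict.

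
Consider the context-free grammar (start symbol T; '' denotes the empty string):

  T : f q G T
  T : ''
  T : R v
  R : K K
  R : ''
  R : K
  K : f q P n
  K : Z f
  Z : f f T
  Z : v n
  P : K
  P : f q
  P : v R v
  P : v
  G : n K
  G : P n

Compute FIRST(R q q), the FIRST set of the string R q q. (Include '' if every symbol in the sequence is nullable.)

Add FIRST(R)\{''} = { f, v }; R is nullable, continue.
q is a terminal; add {q} and stop.

{ f, q, v }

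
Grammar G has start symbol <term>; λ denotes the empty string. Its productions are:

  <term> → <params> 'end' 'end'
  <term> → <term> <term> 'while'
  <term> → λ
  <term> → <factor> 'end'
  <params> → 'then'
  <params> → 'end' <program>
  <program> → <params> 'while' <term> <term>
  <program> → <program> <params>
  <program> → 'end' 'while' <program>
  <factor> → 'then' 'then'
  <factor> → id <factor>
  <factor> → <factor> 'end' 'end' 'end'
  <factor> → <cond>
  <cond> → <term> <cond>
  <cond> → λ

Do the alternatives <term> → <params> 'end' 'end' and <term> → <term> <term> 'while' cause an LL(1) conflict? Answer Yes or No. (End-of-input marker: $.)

Yes

FIRST(<params> 'end' 'end') = { 'end', 'then' } and FIRST(<term> <term> 'while') = { 'end', 'then', 'while', id }.
Both contain 'end', so the two alternatives are not disjoint — LL(1) conflict.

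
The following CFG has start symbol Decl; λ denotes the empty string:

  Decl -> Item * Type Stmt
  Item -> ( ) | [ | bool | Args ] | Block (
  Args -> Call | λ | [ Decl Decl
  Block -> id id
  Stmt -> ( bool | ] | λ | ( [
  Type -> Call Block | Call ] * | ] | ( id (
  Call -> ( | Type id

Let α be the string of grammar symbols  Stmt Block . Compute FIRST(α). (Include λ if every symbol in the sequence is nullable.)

Add FIRST(Stmt)\{λ} = { (, ] }; Stmt is nullable, continue.
Add FIRST(Block) = { id }; Block is not nullable, stop.

{ (, ], id }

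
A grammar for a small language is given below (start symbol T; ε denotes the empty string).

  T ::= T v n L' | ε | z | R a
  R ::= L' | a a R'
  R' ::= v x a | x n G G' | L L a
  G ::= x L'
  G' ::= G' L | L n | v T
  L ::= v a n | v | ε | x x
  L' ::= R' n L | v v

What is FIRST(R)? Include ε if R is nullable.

{ a, v, x }

From R ::= L': add FIRST(L') = { a, v, x }.
R ::= a a R' contributes {a}.
Union: FIRST(R) = { a, v, x }.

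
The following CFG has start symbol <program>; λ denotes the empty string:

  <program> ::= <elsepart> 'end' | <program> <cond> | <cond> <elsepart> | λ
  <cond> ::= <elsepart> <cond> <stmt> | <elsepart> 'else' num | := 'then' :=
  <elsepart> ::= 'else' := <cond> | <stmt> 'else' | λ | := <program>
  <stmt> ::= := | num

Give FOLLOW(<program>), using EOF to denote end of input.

<program> is the start symbol, so EOF ∈ FOLLOW(<program>).
In <program> ::= <program> <cond>: add FIRST(<cond>) = { 'else', :=, num }.
In <elsepart> ::= := <program>: <program> is at the end, add FOLLOW(<elsepart>) = { EOF, 'else', 'end', :=, num }.
Union: FOLLOW(<program>) = { EOF, 'else', 'end', :=, num }.

{ EOF, 'else', 'end', :=, num }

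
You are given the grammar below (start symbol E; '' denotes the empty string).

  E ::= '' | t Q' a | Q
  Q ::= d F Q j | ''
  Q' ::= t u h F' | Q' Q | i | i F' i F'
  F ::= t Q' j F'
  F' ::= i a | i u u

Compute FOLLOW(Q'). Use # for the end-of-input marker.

In E ::= t Q' a: add FIRST(a) = { a }.
In Q' ::= Q' Q: add FIRST(Q)\{''} = { d }.
  Since Q is nullable, also add FOLLOW(Q') = { a, d, j }.
In F ::= t Q' j F': add FIRST(j F') = { j }.
Union: FOLLOW(Q') = { a, d, j }.

{ a, d, j }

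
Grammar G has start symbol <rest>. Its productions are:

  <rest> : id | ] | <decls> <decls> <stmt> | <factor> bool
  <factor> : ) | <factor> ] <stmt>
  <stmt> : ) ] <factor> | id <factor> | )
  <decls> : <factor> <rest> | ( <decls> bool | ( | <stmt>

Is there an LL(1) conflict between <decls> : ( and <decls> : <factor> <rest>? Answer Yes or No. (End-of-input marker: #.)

No

FIRST(() = { ( } and FIRST(<factor> <rest>) = { ) }.
The FIRST sets are disjoint and neither alternative is nullable — no conflict.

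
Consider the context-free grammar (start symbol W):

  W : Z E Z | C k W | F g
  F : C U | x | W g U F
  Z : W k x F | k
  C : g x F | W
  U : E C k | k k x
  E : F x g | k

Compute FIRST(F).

{ g, k, x }

From F : C U: add FIRST(C) = { g, k, x }.
F : x contributes {x}.
From F : W g U F: add FIRST(W) = { g, k, x }.
Union: FIRST(F) = { g, k, x }.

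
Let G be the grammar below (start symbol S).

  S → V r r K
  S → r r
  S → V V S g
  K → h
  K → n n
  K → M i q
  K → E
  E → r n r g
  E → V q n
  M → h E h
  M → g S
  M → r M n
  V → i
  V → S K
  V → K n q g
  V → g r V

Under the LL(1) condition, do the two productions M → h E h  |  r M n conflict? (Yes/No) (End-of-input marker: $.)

FIRST(h E h) = { h } and FIRST(r M n) = { r }.
The FIRST sets are disjoint and neither alternative is nullable — no conflict.

No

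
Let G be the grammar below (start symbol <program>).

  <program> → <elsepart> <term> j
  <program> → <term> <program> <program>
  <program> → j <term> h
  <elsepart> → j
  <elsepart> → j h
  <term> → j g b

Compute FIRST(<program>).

From <program> → <elsepart> <term> j: add FIRST(<elsepart>) = { j }.
From <program> → <term> <program> <program>: add FIRST(<term>) = { j }.
<program> → j <term> h contributes {j}.
Union: FIRST(<program>) = { j }.

{ j }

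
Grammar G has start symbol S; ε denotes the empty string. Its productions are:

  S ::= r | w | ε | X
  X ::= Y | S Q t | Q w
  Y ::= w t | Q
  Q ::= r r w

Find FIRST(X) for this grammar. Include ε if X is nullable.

{ r, w }

From X ::= Y: add FIRST(Y) = { r, w }.
From X ::= S Q t: S nullable, take FIRST(S) ∪ FIRST(Q) = { r, w }.
From X ::= Q w: add FIRST(Q) = { r }.
Union: FIRST(X) = { r, w }.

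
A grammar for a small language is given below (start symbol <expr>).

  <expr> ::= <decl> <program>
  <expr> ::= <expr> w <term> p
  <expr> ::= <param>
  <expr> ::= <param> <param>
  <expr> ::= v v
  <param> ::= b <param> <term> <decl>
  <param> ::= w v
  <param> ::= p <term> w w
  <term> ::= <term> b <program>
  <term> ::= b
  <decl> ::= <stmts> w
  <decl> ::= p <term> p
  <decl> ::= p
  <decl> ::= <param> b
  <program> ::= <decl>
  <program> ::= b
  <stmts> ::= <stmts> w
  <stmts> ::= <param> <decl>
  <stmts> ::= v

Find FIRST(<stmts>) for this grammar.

{ b, p, v, w }

From <stmts> ::= <stmts> w: add FIRST(<stmts>) = { b, p, v, w }.
From <stmts> ::= <param> <decl>: add FIRST(<param>) = { b, p, w }.
<stmts> ::= v contributes {v}.
Union: FIRST(<stmts>) = { b, p, v, w }.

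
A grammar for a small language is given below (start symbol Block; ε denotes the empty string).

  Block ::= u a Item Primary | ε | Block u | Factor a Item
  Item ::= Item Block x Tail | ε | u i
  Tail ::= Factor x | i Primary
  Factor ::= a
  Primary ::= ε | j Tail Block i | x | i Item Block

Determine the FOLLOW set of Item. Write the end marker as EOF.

{ EOF, a, i, j, u, x }

In Block ::= u a Item Primary: add FIRST(Primary)\{ε} = { i, j, x }.
  Since Primary is nullable, also add FOLLOW(Block) = { EOF, a, i, j, u, x }.
In Block ::= Factor a Item: Item is at the end, add FOLLOW(Block) = { EOF, a, i, j, u, x }.
In Item ::= Item Block x Tail: add FIRST(Block x Tail) = { a, u, x }.
In Primary ::= i Item Block: add FIRST(Block)\{ε} = { a, u }.
  Since Block is nullable, also add FOLLOW(Primary) = { EOF, a, i, j, u, x }.
Union: FOLLOW(Item) = { EOF, a, i, j, u, x }.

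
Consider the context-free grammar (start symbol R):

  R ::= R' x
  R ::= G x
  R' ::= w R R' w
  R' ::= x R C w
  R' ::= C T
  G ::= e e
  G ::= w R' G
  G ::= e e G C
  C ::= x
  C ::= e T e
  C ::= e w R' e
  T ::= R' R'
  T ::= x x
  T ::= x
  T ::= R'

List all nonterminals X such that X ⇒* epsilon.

{ } (none)

No nonterminal has an empty production or an RHS whose symbols are all nullable.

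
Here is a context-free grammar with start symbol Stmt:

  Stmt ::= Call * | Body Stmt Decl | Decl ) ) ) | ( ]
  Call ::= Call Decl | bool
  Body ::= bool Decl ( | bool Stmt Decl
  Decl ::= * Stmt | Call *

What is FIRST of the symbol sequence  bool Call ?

bool is a terminal; add {bool} and stop.

{ bool }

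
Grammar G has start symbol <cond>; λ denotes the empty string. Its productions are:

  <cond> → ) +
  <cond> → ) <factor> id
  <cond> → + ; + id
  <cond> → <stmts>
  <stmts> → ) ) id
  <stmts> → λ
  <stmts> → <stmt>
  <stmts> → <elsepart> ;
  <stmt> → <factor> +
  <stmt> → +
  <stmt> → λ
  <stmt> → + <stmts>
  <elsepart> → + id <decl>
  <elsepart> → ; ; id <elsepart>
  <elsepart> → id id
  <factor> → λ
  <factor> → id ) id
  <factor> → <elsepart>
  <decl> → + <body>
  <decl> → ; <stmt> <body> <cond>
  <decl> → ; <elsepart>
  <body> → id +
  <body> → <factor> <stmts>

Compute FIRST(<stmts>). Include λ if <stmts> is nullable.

{ ), +, ;, id, λ }

<stmts> → ) ) id contributes {)}.
<stmts> → λ contributes λ.
From <stmts> → <stmt>: add FIRST(<stmt>) = { +, ;, id, λ } (including λ since <stmt> is nullable).
From <stmts> → <elsepart> ;: add FIRST(<elsepart>) = { +, ;, id }.
Union: FIRST(<stmts>) = { ), +, ;, id, λ }.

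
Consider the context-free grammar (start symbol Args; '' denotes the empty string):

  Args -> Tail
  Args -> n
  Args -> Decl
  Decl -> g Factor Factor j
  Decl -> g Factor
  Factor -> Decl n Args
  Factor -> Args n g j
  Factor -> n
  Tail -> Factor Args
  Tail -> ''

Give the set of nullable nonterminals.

{ Args, Tail }

Directly nullable (have an ''-production): Tail.
Args -> Tail with every symbol nullable, so Args is nullable.
No other nonterminal has a production whose RHS symbols are all nullable.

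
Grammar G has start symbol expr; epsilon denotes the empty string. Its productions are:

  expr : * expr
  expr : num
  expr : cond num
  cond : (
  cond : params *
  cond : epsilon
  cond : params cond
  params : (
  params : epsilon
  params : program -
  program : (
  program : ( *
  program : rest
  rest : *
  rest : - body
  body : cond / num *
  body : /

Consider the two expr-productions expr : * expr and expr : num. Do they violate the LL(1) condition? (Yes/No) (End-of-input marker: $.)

FIRST(* expr) = { * } and FIRST(num) = { num }.
The FIRST sets are disjoint and neither alternative is nullable — no conflict.

No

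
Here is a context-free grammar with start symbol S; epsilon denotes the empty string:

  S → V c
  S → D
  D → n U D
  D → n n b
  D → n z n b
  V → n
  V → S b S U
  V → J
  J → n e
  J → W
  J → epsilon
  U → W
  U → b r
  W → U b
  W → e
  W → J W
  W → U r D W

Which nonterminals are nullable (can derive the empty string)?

{ J, V }

Directly nullable (have an epsilon-production): J.
V → J with every symbol nullable, so V is nullable.
No other nonterminal has a production whose RHS symbols are all nullable.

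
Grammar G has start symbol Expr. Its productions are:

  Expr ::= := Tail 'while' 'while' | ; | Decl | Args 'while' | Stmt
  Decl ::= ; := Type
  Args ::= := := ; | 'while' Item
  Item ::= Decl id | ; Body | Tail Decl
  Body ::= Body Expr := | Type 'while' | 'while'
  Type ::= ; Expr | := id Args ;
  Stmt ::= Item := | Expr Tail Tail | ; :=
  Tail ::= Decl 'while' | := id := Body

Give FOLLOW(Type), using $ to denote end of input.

{ $, 'while', :=, ;, id }

In Decl ::= ; := Type: Type is at the end, add FOLLOW(Decl) = { $, 'while', :=, ;, id }.
In Body ::= Type 'while': add FIRST('while') = { 'while' }.
Union: FOLLOW(Type) = { $, 'while', :=, ;, id }.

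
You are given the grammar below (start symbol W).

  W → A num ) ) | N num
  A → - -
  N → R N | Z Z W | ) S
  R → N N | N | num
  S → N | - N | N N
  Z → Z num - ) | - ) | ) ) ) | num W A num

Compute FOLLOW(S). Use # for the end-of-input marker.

{ ), -, num }

In N → ) S: S is at the end, add FOLLOW(N) = { ), -, num }.
Union: FOLLOW(S) = { ), -, num }.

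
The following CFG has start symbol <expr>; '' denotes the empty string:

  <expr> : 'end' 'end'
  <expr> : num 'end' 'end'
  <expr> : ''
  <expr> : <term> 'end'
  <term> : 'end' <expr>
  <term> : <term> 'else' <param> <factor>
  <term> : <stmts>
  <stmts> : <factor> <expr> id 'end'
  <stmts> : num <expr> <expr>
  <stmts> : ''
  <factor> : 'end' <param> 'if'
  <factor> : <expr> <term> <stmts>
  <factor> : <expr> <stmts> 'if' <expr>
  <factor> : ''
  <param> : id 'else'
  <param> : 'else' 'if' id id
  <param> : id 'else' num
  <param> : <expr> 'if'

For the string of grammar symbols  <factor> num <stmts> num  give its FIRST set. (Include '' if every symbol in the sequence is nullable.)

{ 'else', 'end', 'if', id, num }

Add FIRST(<factor>)\{''} = { 'else', 'end', 'if', id, num }; <factor> is nullable, continue.
num is a terminal; add {num} and stop.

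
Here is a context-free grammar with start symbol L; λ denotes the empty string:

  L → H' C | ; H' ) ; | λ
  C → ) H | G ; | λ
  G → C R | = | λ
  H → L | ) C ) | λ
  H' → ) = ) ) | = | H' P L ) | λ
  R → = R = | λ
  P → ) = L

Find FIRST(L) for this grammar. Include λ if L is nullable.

From L → H' C: H', C nullable, take FIRST(H') ∪ FIRST(C) = { ), ;, = }; also λ since the whole RHS is nullable.
L → ; H' ) ; contributes {;}.
L → λ contributes λ.
Union: FIRST(L) = { ), ;, =, λ }.

{ ), ;, =, λ }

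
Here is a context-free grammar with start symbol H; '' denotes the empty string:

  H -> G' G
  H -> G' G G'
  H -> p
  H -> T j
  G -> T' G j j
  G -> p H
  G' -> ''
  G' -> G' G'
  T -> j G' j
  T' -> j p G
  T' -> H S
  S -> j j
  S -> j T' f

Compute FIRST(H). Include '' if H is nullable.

{ j, p }

From H -> G' G: G' nullable, take FIRST(G') ∪ FIRST(G) = { j, p }.
From H -> G' G G': G' nullable, take FIRST(G') ∪ FIRST(G) = { j, p }.
H -> p contributes {p}.
From H -> T j: add FIRST(T) = { j }.
Union: FIRST(H) = { j, p }.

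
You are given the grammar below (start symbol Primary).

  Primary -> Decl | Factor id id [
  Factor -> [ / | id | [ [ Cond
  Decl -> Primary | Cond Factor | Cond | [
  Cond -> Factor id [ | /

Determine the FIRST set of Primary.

{ /, [, id }

From Primary -> Decl: add FIRST(Decl) = { /, [, id }.
From Primary -> Factor id id [: add FIRST(Factor) = { [, id }.
Union: FIRST(Primary) = { /, [, id }.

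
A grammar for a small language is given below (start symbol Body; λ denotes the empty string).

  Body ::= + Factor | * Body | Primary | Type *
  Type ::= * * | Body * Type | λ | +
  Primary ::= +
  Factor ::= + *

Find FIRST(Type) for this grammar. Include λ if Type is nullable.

{ *, +, λ }

Type ::= * * contributes {*}.
From Type ::= Body * Type: add FIRST(Body) = { *, + }.
Type ::= λ contributes λ.
Type ::= + contributes {+}.
Union: FIRST(Type) = { *, +, λ }.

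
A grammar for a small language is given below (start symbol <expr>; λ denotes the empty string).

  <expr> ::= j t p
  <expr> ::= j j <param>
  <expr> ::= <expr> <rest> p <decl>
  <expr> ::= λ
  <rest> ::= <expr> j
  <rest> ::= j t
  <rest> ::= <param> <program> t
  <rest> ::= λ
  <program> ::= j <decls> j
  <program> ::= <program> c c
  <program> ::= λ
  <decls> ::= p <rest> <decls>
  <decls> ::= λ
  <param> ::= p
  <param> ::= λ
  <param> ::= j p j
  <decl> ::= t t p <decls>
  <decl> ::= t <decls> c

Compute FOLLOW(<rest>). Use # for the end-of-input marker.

{ #, c, j, p, t }

In <expr> ::= <expr> <rest> p <decl>: add FIRST(p <decl>) = { p }.
In <decls> ::= p <rest> <decls>: add FIRST(<decls>)\{λ} = { p }.
  Since <decls> is nullable, also add FOLLOW(<decls>) = { #, c, j, p, t }.
Union: FOLLOW(<rest>) = { #, c, j, p, t }.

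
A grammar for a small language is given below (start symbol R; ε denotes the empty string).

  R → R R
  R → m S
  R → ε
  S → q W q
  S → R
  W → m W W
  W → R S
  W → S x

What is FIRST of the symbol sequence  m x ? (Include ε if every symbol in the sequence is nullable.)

m is a terminal; add {m} and stop.

{ m }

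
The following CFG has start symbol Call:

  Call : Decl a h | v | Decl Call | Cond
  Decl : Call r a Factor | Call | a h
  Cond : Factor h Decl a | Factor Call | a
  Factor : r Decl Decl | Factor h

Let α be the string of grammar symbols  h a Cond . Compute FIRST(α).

h is a terminal; add {h} and stop.

{ h }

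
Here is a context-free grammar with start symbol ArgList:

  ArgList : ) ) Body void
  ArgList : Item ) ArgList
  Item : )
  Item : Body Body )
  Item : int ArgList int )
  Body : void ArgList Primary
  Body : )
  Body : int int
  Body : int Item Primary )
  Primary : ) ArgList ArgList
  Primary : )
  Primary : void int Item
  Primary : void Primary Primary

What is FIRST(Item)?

Item : ) contributes {)}.
From Item : Body Body ): add FIRST(Body) = { ), int, void }.
Item : int ArgList int ) contributes {int}.
Union: FIRST(Item) = { ), int, void }.

{ ), int, void }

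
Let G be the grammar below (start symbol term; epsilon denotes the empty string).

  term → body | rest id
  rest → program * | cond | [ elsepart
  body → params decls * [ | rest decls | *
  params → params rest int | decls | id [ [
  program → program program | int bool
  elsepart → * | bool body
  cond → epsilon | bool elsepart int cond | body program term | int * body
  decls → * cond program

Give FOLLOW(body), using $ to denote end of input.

In term → body: body is at the end, add FOLLOW(term) = { $, *, id, int }.
In elsepart → bool body: body is at the end, add FOLLOW(elsepart) = { *, id, int }.
In cond → body program term: add FIRST(program term) = { int }.
In cond → int * body: body is at the end, add FOLLOW(cond) = { *, id, int }.
Union: FOLLOW(body) = { $, *, id, int }.

{ $, *, id, int }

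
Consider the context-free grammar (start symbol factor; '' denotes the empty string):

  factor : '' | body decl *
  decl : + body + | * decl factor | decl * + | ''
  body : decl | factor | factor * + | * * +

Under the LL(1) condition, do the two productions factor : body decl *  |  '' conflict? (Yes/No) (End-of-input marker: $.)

Yes

FIRST(body decl *) = { *, + } and FIRST('') = { '' }.
The second alternative is nullable and FOLLOW(factor) = { $, *, + } shares * with FIRST of the first — conflict.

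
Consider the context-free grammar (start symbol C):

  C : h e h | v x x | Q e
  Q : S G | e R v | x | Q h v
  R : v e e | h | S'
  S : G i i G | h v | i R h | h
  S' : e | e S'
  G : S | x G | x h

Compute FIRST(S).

{ h, i, x }

From S : G i i G: add FIRST(G) = { h, i, x }.
S : h v contributes {h}.
S : i R h contributes {i}.
S : h contributes {h}.
Union: FIRST(S) = { h, i, x }.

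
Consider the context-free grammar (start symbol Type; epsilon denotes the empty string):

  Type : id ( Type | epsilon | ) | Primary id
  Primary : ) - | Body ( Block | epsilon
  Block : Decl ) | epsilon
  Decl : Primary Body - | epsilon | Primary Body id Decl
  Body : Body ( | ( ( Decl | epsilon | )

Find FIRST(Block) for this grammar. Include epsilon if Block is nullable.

From Block : Decl ): Decl nullable, take FIRST(Decl) ∪ {)} = { (, ), -, id }.
Block : epsilon contributes epsilon.
Union: FIRST(Block) = { (, ), -, id, epsilon }.

{ (, ), -, id, epsilon }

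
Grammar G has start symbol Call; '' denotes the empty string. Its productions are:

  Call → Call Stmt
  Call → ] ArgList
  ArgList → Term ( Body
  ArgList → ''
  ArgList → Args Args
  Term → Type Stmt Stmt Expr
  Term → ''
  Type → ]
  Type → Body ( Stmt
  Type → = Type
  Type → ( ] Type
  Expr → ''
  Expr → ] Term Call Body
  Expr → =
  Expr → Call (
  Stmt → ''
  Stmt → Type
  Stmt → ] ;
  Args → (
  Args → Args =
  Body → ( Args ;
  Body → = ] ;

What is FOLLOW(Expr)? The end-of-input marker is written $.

{ (, ] }

In Term → Type Stmt Stmt Expr: Expr is at the end, add FOLLOW(Term) = { (, ] }.
Union: FOLLOW(Expr) = { (, ] }.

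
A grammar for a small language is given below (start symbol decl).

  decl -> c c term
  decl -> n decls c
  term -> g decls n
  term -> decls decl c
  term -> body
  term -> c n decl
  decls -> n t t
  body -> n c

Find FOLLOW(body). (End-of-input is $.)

{ $, c }

In term -> body: body is at the end, add FOLLOW(term) = { $, c }.
Union: FOLLOW(body) = { $, c }.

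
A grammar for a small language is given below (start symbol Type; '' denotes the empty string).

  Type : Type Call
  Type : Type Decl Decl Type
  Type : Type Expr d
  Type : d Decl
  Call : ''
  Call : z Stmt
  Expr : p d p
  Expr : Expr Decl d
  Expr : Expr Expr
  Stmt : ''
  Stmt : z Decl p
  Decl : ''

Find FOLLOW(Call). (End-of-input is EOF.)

In Type : Type Call: Call is at the end, add FOLLOW(Type) = { EOF, d, p, z }.
Union: FOLLOW(Call) = { EOF, d, p, z }.

{ EOF, d, p, z }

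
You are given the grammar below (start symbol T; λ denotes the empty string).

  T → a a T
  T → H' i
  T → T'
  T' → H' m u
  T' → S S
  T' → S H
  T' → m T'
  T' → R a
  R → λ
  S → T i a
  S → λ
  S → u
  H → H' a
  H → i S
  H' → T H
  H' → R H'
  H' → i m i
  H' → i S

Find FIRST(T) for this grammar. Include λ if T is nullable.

{ a, i, m, u, λ }

T → a a T contributes {a}.
From T → H' i: add FIRST(H') = { a, i, m, u }.
From T → T': add FIRST(T') = { a, i, m, u, λ } (including λ since T' is nullable).
Union: FIRST(T) = { a, i, m, u, λ }.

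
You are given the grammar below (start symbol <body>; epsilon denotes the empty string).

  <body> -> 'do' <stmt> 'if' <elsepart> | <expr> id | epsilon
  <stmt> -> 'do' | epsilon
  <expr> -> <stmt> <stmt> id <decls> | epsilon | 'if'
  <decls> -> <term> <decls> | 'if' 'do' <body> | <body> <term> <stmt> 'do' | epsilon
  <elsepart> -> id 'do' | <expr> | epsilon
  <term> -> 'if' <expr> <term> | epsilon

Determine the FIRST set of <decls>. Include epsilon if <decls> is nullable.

{ 'do', 'if', id, epsilon }

From <decls> -> <term> <decls>: <term>, <decls> nullable, take FIRST(<term>) ∪ FIRST(<decls>) = { 'do', 'if', id }; also epsilon since the whole RHS is nullable.
<decls> -> 'if' 'do' <body> contributes {'if'}.
From <decls> -> <body> <term> <stmt> 'do': <body>, <term>, <stmt> nullable, take FIRST(<body>) ∪ FIRST(<term>) ∪ FIRST(<stmt>) ∪ {'do'} = { 'do', 'if', id }.
<decls> -> epsilon contributes epsilon.
Union: FIRST(<decls>) = { 'do', 'if', id, epsilon }.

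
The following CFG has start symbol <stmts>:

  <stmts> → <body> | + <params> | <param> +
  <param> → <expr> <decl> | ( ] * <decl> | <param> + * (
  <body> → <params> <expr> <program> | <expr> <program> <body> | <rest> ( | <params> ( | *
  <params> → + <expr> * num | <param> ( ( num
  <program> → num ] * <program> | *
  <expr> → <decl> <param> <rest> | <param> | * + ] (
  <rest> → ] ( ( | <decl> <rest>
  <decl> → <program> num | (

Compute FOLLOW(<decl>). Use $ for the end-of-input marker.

{ (, *, +, ], num }

In <param> → <expr> <decl>: <decl> is at the end, add FOLLOW(<param>) = { (, *, +, ], num }.
In <param> → ( ] * <decl>: <decl> is at the end, add FOLLOW(<param>) = { (, *, +, ], num }.
In <expr> → <decl> <param> <rest>: add FIRST(<param> <rest>) = { (, *, num }.
In <rest> → <decl> <rest>: add FIRST(<rest>) = { (, *, ], num }.
Union: FOLLOW(<decl>) = { (, *, +, ], num }.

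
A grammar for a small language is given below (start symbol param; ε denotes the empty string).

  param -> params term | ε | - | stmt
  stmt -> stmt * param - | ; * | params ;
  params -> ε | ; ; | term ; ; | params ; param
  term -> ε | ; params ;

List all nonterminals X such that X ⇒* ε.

{ param, params, term }

Directly nullable (have an ε-production): param, params, term.
No other nonterminal has a production whose RHS symbols are all nullable.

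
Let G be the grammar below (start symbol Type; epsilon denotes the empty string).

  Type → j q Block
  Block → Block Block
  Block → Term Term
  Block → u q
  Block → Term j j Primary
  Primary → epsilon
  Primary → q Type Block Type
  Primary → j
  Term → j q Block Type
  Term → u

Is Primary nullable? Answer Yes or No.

Primary has an epsilon-production, so Primary ⇒ epsilon.

Yes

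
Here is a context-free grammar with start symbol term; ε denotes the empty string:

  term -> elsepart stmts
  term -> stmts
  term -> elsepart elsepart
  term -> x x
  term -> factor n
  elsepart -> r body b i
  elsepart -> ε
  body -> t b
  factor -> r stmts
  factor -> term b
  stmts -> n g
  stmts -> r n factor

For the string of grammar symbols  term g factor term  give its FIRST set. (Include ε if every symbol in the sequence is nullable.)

Add FIRST(term)\{ε} = { b, n, r, x }; term is nullable, continue.
g is a terminal; add {g} and stop.

{ b, g, n, r, x }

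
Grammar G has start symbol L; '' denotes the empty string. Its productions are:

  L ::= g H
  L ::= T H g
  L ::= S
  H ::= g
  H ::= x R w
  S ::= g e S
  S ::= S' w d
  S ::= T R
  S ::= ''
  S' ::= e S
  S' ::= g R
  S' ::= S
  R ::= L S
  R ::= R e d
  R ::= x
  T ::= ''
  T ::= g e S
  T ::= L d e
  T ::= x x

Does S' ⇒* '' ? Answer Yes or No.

S' ::= S and each of S is nullable, so S' ⇒* ''.

Yes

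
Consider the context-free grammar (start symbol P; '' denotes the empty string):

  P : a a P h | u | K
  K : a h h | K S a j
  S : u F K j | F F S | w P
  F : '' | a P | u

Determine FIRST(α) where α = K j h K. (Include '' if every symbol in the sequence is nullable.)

{ a }

Add FIRST(K) = { a }; K is not nullable, stop.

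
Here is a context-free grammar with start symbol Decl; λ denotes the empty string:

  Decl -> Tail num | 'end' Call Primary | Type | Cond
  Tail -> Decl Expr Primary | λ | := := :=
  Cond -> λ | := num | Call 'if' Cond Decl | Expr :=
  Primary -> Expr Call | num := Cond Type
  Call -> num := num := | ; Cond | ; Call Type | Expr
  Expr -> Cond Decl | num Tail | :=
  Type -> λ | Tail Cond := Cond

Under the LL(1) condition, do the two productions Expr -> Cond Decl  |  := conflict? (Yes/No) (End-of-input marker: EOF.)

FIRST(Cond Decl) = { 'end', 'if', :=, ;, num, λ } and FIRST(:=) = { := }.
Both contain :=, so the two alternatives are not disjoint — LL(1) conflict.

Yes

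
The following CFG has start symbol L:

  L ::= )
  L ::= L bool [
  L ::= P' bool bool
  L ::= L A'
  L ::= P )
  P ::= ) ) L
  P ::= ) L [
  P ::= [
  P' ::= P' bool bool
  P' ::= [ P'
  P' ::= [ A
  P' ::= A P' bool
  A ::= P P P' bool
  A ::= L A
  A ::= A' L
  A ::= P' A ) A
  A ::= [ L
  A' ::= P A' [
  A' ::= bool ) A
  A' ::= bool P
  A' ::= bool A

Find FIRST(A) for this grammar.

{ ), [, bool }

From A ::= P P P' bool: add FIRST(P) = { ), [ }.
From A ::= L A: add FIRST(L) = { ), [, bool }.
From A ::= A' L: add FIRST(A') = { ), [, bool }.
From A ::= P' A ) A: add FIRST(P') = { ), [, bool }.
A ::= [ L contributes {[}.
Union: FIRST(A) = { ), [, bool }.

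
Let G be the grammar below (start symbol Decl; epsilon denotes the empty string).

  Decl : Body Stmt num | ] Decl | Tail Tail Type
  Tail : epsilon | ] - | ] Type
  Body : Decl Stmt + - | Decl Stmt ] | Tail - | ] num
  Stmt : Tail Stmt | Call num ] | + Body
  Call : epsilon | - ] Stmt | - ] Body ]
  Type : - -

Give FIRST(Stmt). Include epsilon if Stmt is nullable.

{ +, -, ], num }

From Stmt : Tail Stmt: Tail nullable, take FIRST(Tail) ∪ FIRST(Stmt) = { +, -, ], num }.
From Stmt : Call num ]: Call nullable, take FIRST(Call) ∪ {num} = { -, num }.
Stmt : + Body contributes {+}.
Union: FIRST(Stmt) = { +, -, ], num }.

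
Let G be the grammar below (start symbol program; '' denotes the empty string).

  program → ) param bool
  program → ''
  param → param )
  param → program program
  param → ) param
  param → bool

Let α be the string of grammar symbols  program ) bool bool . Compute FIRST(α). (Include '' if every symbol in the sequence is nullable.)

{ ) }

Add FIRST(program)\{''} = { ) }; program is nullable, continue.
) is a terminal; add {)} and stop.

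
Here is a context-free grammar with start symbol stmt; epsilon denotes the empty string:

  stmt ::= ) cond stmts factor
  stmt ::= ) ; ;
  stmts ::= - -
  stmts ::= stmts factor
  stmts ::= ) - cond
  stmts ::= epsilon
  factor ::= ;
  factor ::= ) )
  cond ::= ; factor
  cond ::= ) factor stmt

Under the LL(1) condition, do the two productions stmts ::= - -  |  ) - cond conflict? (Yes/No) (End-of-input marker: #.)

No

FIRST(- -) = { - } and FIRST() - cond) = { ) }.
The FIRST sets are disjoint and neither alternative is nullable — no conflict.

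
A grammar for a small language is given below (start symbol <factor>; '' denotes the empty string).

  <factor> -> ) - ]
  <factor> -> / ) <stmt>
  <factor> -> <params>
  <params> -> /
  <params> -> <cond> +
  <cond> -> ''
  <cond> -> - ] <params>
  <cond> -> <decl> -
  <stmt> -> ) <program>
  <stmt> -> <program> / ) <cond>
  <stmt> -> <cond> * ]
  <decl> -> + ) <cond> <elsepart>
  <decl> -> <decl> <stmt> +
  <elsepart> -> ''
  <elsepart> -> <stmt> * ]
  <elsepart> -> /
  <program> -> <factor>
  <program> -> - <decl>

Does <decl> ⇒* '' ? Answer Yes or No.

Nullable nonterminals: <cond>, <elsepart>.
No production of <decl> has an RHS whose symbols are all nullable, so <decl> is not nullable.

No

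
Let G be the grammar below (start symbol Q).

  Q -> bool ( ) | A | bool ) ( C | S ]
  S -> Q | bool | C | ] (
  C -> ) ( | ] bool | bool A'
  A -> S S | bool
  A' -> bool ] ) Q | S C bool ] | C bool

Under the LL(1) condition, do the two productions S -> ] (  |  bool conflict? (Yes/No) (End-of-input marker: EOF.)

No

FIRST(] () = { ] } and FIRST(bool) = { bool }.
The FIRST sets are disjoint and neither alternative is nullable — no conflict.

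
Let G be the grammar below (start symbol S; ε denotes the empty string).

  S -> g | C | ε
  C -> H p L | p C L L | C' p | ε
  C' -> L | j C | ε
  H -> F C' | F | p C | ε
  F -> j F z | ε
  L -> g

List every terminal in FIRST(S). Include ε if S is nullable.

S -> g contributes {g}.
From S -> C: add FIRST(C) = { g, j, p, ε } (including ε since C is nullable).
S -> ε contributes ε.
Union: FIRST(S) = { g, j, p, ε }.

{ g, j, p, ε }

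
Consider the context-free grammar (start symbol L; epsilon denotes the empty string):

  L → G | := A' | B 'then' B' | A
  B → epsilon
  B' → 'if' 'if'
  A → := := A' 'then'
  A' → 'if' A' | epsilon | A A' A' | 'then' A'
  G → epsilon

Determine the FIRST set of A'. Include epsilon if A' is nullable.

A' → 'if' A' contributes {'if'}.
A' → epsilon contributes epsilon.
From A' → A A' A': add FIRST(A) = { := }.
A' → 'then' A' contributes {'then'}.
Union: FIRST(A') = { 'if', 'then', :=, epsilon }.

{ 'if', 'then', :=, epsilon }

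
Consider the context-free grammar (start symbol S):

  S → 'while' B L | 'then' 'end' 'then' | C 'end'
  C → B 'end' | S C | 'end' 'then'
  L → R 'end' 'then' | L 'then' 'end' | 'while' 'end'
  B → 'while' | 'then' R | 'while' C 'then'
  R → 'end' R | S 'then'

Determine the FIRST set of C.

From C → B 'end': add FIRST(B) = { 'then', 'while' }.
From C → S C: add FIRST(S) = { 'end', 'then', 'while' }.
C → 'end' 'then' contributes {'end'}.
Union: FIRST(C) = { 'end', 'then', 'while' }.

{ 'end', 'then', 'while' }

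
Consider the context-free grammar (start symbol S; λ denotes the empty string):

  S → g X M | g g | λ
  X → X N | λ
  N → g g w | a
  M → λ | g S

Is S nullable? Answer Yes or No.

S has an λ-production, so S ⇒ λ.

Yes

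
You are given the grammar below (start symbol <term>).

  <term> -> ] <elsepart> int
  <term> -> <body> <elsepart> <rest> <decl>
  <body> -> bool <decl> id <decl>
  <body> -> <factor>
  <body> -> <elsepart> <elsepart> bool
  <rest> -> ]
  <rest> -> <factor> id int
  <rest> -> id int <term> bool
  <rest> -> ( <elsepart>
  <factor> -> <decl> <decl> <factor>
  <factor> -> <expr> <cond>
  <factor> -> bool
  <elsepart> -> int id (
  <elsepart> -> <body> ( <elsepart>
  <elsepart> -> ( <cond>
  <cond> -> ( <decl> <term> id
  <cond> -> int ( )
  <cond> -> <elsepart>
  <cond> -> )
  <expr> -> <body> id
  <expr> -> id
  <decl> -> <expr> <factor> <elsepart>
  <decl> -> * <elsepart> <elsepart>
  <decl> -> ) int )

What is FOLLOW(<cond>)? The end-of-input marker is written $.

In <factor> -> <expr> <cond>: <cond> is at the end, add FOLLOW(<factor>) = { (, ), *, bool, id, int }.
In <elsepart> -> ( <cond>: <cond> is at the end, add FOLLOW(<elsepart>) = { $, (, ), *, ], bool, id, int }.
Union: FOLLOW(<cond>) = { $, (, ), *, ], bool, id, int }.

{ $, (, ), *, ], bool, id, int }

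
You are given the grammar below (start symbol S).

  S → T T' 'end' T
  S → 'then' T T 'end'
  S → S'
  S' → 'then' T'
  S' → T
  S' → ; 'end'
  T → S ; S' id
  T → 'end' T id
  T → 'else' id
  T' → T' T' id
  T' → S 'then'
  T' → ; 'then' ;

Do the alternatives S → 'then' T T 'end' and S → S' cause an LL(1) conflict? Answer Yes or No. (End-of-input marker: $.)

Yes

FIRST('then' T T 'end') = { 'then' } and FIRST(S') = { 'else', 'end', 'then', ; }.
Both contain 'then', so the two alternatives are not disjoint — LL(1) conflict.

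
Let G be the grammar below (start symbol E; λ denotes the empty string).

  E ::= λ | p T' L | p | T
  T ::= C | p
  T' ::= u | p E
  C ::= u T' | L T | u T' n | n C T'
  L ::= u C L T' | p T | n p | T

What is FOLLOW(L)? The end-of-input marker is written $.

In E ::= p T' L: L is at the end, add FOLLOW(E) = { $, n, p, u }.
In C ::= L T: add FIRST(T) = { n, p, u }.
In L ::= u C L T': add FIRST(T') = { p, u }.
Union: FOLLOW(L) = { $, n, p, u }.

{ $, n, p, u }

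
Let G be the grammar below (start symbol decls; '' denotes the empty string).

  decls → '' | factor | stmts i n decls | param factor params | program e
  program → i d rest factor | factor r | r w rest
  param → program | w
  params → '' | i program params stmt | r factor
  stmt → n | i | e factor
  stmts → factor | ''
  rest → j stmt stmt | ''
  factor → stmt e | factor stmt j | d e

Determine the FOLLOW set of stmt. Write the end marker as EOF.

{ EOF, d, e, i, j, n, r }

In params → i program params stmt: stmt is at the end, add FOLLOW(params) = { EOF, e, i, n }.
In rest → j stmt stmt: add FIRST(stmt) = { e, i, n }.
In rest → j stmt stmt: stmt is at the end, add FOLLOW(rest) = { d, e, i, n, r }.
In factor → stmt e: add FIRST(e) = { e }.
In factor → factor stmt j: add FIRST(j) = { j }.
Union: FOLLOW(stmt) = { EOF, d, e, i, j, n, r }.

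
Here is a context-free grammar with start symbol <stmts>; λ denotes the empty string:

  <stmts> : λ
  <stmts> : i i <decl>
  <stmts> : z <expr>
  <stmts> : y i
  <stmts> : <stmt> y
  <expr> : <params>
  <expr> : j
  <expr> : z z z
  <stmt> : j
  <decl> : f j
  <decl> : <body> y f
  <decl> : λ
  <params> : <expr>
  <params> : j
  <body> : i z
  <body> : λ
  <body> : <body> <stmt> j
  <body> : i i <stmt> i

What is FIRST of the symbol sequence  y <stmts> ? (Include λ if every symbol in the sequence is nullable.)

{ y }

y is a terminal; add {y} and stop.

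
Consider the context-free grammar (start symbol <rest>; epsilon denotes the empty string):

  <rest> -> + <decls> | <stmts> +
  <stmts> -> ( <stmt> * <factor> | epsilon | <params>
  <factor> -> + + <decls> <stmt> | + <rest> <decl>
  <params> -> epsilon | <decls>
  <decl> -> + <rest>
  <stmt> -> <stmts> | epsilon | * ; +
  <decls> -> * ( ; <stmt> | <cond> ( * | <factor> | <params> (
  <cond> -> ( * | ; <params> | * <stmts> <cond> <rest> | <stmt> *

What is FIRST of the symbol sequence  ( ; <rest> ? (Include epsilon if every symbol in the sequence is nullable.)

( is a terminal; add {(} and stop.

{ ( }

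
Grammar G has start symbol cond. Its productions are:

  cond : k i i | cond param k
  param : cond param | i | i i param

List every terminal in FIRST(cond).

{ k }

cond : k i i contributes {k}.
From cond : cond param k: add FIRST(cond) = { k }.
Union: FIRST(cond) = { k }.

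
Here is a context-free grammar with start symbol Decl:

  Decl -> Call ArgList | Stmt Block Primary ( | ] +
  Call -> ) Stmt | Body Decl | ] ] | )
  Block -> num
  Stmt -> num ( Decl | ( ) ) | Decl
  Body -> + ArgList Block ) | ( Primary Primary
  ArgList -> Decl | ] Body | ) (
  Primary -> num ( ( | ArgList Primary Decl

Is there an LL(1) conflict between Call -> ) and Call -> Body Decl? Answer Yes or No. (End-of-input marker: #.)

FIRST()) = { ) } and FIRST(Body Decl) = { (, + }.
The FIRST sets are disjoint and neither alternative is nullable — no conflict.

No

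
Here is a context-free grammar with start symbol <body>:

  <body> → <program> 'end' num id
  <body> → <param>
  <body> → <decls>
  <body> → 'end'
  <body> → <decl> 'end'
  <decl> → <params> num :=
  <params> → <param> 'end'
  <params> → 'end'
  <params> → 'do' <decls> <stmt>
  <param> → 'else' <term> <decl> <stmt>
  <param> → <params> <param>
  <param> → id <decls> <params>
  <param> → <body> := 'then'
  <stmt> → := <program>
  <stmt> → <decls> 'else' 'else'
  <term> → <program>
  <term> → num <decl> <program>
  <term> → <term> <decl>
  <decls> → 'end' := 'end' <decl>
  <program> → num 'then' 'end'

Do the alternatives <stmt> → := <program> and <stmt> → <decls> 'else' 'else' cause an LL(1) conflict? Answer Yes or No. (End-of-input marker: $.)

No

FIRST(:= <program>) = { := } and FIRST(<decls> 'else' 'else') = { 'end' }.
The FIRST sets are disjoint and neither alternative is nullable — no conflict.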